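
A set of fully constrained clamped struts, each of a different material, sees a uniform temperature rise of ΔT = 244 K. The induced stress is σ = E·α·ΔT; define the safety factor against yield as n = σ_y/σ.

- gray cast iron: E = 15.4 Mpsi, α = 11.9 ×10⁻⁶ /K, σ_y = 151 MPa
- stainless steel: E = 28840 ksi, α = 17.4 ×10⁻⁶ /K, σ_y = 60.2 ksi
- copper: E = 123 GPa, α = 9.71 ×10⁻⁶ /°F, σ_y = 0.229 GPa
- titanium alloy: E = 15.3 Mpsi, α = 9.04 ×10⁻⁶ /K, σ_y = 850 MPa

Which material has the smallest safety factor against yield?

copper

Converting E to GPa, α to ×10⁻⁶/K, σ_y to MPa, then σ and n for each:
  gray cast iron: E = 106.2, α = 11.9, σ_y = 151.0 → σ = 308 MPa, n = 0.490
  stainless steel: E = 198.8, α = 17.4, σ_y = 415.1 → σ = 844 MPa, n = 0.492
  copper: E = 123.0, α = 17.5, σ_y = 229.0 → σ = 525 MPa, n = 0.437
  titanium alloy: E = 105.5, α = 9.04, σ_y = 850.0 → σ = 233 MPa, n = 3.65
The minimum is copper at n = 0.437.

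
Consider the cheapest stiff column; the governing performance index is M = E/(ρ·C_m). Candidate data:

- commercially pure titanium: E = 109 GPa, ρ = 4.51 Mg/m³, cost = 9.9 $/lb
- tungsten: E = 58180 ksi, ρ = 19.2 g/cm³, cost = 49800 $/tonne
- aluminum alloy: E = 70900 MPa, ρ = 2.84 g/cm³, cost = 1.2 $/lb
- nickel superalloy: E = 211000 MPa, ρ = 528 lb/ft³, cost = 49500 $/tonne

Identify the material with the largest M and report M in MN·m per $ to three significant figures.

aluminum alloy, M = 9.44 MN·m per $

In SI units:
  commercially pure titanium: E = 109.0 GPa, ρ = 4510 kg/m³, cost = 21.83 $/kg
  tungsten: E = 401.1 GPa, ρ = 19200 kg/m³, cost = 49.80 $/kg
  aluminum alloy: E = 70.90 GPa, ρ = 2840 kg/m³, cost = 2.646 $/kg
  nickel superalloy: E = 211.0 GPa, ρ = 8458 kg/m³, cost = 49.50 $/kg
  aluminum alloy: M = 9.44 MN·m per $
  commercially pure titanium: M = 1.11 MN·m per $
  nickel superalloy: M = 0.504 MN·m per $
  tungsten: M = 0.420 MN·m per $
Aluminum alloy ranks first.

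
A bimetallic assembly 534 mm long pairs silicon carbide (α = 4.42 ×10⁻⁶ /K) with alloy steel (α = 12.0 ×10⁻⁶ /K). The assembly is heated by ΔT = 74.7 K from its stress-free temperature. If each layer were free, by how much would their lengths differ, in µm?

Δα = |4.42 − 12.0|×10⁻⁶/K = 7.58×10⁻⁶/K.
ΔL_mismatch = Δα·L·ΔT = 7.58×10⁻⁶ × 534.0 mm × 74.7 K = 302 µm.

302 µm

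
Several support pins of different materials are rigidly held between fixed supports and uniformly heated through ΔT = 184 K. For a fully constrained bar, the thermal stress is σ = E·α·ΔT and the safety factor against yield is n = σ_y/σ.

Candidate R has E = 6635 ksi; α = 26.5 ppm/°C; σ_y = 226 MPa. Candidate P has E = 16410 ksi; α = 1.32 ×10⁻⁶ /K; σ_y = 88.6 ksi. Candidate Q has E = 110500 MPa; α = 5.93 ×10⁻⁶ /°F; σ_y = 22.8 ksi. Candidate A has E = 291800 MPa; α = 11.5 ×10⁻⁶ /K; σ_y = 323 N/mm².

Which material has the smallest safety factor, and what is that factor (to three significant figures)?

candidate A, n = 0.523

In consistent units (E in GPa, α in ×10⁻⁶/K, σ_y in MPa):
  candidate R: E = 45.75, α = 26.5, σ_y = 226.0 → σ = 223 MPa, n = 1.01
  candidate P: E = 113.1, α = 1.32, σ_y = 610.9 → σ = 27.5 MPa, n = 22.2
  candidate Q: E = 110.5, α = 10.7, σ_y = 157.2 → σ = 217 MPa, n = 0.724
  candidate A: E = 291.8, α = 11.5, σ_y = 323.0 → σ = 617 MPa, n = 0.523
Smallest n: candidate A with n = 0.523.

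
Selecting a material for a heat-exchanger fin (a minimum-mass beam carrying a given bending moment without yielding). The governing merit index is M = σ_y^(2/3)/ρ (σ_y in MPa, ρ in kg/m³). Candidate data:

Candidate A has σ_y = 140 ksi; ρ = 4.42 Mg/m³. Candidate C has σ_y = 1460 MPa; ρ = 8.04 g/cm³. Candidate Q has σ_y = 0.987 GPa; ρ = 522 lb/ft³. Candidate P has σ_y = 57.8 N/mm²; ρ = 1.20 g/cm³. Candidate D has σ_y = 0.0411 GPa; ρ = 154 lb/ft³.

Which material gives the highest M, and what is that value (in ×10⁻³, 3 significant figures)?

After converting to SI:
  candidate A: σ_y = 965.3 MPa, ρ = 4420 kg/m³
  candidate C: σ_y = 1460 MPa, ρ = 8040 kg/m³
  candidate Q: σ_y = 987.0 MPa, ρ = 8362 kg/m³
  candidate P: σ_y = 57.80 MPa, ρ = 1200 kg/m³
  candidate D: σ_y = 41.10 MPa, ρ = 2467 kg/m³
  candidate A: M = 22.1×10⁻³
  candidate C: M = 16.0×10⁻³
  candidate P: M = 12.5×10⁻³
  candidate Q: M = 11.9×10⁻³
  candidate D: M = 4.83×10⁻³
Candidate A ranks first.

candidate A, M = 22.1×10⁻³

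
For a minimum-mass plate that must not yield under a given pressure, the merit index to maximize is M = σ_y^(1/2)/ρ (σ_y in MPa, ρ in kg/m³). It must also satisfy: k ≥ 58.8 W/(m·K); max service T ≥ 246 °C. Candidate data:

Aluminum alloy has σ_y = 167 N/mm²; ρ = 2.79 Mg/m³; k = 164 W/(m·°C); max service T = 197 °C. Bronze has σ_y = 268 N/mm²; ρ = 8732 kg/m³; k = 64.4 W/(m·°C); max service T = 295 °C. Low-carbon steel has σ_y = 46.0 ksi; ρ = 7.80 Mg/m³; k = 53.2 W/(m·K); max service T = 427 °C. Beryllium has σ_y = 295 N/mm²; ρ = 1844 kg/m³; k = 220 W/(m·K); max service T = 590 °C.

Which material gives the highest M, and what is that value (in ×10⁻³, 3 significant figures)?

Screen on constraints: k ≥ 58.8 W/(m·K); max service T ≥ 246 °C. Survivors: bronze, beryllium.
In SI units:
  bronze: σ_y = 268.0 MPa, ρ = 8732 kg/m³
  beryllium: σ_y = 295.0 MPa, ρ = 1844 kg/m³
  beryllium: M = 9.31×10⁻³
  bronze: M = 1.87×10⁻³
Beryllium ranks first.

beryllium, M = 9.31×10⁻³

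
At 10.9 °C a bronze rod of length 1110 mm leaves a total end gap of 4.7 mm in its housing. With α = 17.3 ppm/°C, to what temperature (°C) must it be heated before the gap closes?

α·L₀·ΔT = 4.7 mm ⇒ ΔT = 4.7 / (17.3×10⁻⁶ × 1110.0) = 244.8 K.
T = 10.9 + 244.8 = 255.7 °C.

256 °C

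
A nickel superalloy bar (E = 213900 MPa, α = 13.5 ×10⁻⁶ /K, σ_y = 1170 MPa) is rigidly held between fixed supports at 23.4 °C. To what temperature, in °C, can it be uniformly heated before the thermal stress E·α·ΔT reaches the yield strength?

E = 213900 MPa = 213.9 GPa.
E·α·ΔT = 1170 MPa ⇒ ΔT = 1170 / (213.9×10³ × 13.5×10⁻⁶) = 405.2 K.
T = 23.4 + 405.2 = 428.6 °C.

429 °C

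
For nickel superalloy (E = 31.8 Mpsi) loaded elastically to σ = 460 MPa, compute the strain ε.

2.10×10⁻³

E = 31.8 Mpsi = 219.3 GPa = 219300 MPa.
ε = σ/E = 460 / 219300 = 2.10×10⁻³.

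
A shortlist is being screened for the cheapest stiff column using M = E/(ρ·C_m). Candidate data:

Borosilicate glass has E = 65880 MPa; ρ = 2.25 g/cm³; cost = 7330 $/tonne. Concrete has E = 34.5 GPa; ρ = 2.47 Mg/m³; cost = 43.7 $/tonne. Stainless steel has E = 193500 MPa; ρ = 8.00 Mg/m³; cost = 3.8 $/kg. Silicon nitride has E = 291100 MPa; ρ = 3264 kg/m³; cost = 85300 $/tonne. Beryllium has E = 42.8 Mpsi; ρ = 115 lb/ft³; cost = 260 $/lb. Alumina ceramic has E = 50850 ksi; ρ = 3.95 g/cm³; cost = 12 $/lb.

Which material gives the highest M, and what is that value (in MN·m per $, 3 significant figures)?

Normalizing units and computing the index:
  borosilicate glass: E = 65.88 GPa, ρ = 2250 kg/m³, cost = 7.330 $/kg
  concrete: E = 34.50 GPa, ρ = 2470 kg/m³, cost = 0.04370 $/kg
  stainless steel: E = 193.5 GPa, ρ = 8000 kg/m³, cost = 3.800 $/kg
  silicon nitride: E = 291.1 GPa, ρ = 3264 kg/m³, cost = 85.30 $/kg
  beryllium: E = 295.1 GPa, ρ = 1842 kg/m³, cost = 573.2 $/kg
  alumina ceramic: E = 350.6 GPa, ρ = 3950 kg/m³, cost = 26.46 $/kg
  concrete: M = 320 MN·m per $
  stainless steel: M = 6.37 MN·m per $
  borosilicate glass: M = 3.99 MN·m per $
  alumina ceramic: M = 3.36 MN·m per $
  silicon nitride: M = 1.05 MN·m per $
  beryllium: M = 0.279 MN·m per $
Concrete ranks first.

concrete, M = 320 MN·m per $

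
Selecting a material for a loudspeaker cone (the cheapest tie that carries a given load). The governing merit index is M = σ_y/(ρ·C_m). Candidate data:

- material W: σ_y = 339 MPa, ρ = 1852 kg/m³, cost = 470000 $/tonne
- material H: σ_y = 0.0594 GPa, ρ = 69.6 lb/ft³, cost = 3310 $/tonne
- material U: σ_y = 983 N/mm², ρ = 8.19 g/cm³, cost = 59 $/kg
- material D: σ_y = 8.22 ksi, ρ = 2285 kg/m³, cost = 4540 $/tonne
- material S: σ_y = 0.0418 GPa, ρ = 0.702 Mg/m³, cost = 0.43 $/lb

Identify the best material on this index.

material S

Convert each candidate to consistent units, then evaluate M:
  material W: σ_y = 339.0 MPa, ρ = 1852 kg/m³, cost = 470.0 $/kg
  material H: σ_y = 59.40 MPa, ρ = 1115 kg/m³, cost = 3.310 $/kg
  material U: σ_y = 983.0 MPa, ρ = 8190 kg/m³, cost = 59.00 $/kg
  material D: σ_y = 56.67 MPa, ρ = 2285 kg/m³, cost = 4.540 $/kg
  material S: σ_y = 41.80 MPa, ρ = 702.0 kg/m³, cost = 0.9480 $/kg
  material S: M = 62.8 kN·m per $
  material H: M = 16.1 kN·m per $
  material D: M = 5.46 kN·m per $
  material U: M = 2.03 kN·m per $
  material W: M = 0.389 kN·m per $
Material S has the largest M.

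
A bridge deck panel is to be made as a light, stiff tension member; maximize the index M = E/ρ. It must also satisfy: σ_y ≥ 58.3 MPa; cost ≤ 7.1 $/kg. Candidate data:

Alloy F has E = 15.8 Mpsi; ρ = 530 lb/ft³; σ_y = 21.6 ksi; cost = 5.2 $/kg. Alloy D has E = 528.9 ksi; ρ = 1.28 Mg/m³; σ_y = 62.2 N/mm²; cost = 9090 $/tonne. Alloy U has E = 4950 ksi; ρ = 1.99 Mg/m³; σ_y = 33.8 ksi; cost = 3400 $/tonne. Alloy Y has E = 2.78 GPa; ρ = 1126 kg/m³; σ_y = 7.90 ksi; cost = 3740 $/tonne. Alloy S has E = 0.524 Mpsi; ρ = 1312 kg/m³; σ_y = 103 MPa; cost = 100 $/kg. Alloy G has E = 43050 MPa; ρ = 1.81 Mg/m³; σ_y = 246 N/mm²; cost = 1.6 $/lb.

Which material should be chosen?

alloy G

Screen on constraints: σ_y ≥ 58.3 MPa; cost ≤ 7.1 $/kg. Survivors: alloy F, alloy U, alloy G.
Normalizing units and computing the index:
  alloy F: E = 108.9 GPa, ρ = 8490 kg/m³
  alloy U: E = 34.13 GPa, ρ = 1990 kg/m³
  alloy G: E = 43.05 GPa, ρ = 1810 kg/m³
  alloy G: M = 23.8 MN·m/kg
  alloy U: M = 17.2 MN·m/kg
  alloy F: M = 12.8 MN·m/kg
The maximum is for alloy G.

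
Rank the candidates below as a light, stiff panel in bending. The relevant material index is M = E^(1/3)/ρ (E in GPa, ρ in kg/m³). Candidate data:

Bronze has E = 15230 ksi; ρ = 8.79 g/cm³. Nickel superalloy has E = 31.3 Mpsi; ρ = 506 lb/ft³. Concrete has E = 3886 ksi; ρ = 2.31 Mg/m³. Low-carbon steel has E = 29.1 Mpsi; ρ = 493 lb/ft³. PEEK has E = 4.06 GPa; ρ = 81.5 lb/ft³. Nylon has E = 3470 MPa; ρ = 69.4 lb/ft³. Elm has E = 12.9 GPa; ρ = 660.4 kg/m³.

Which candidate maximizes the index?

elm

In SI units:
  bronze: E = 105.0 GPa, ρ = 8790 kg/m³
  nickel superalloy: E = 215.8 GPa, ρ = 8105 kg/m³
  concrete: E = 26.79 GPa, ρ = 2310 kg/m³
  low-carbon steel: E = 200.6 GPa, ρ = 7897 kg/m³
  PEEK: E = 4.060 GPa, ρ = 1306 kg/m³
  nylon: E = 3.470 GPa, ρ = 1112 kg/m³
  elm: E = 12.90 GPa, ρ = 660.4 kg/m³
  elm: M = 3.55×10⁻³
  nylon: M = 1.36×10⁻³
  concrete: M = 1.30×10⁻³
  PEEK: M = 1.22×10⁻³
  low-carbon steel: M = 0.741×10⁻³
  nickel superalloy: M = 0.740×10⁻³
  bronze: M = 0.537×10⁻³
The maximum is for elm.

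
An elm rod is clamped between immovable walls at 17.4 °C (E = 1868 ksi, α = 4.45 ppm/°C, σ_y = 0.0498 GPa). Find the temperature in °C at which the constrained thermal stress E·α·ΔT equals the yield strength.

886 °C

E = 1868 ksi = 12.88 GPa.
σ_y = 0.0498 GPa = 49.80 MPa.
E·α·ΔT = 49.80 MPa ⇒ ΔT = 49.80 / (12.88×10³ × 4.45×10⁻⁶) = 868.9 K.
T = 17.4 + 868.9 = 886.3 °C.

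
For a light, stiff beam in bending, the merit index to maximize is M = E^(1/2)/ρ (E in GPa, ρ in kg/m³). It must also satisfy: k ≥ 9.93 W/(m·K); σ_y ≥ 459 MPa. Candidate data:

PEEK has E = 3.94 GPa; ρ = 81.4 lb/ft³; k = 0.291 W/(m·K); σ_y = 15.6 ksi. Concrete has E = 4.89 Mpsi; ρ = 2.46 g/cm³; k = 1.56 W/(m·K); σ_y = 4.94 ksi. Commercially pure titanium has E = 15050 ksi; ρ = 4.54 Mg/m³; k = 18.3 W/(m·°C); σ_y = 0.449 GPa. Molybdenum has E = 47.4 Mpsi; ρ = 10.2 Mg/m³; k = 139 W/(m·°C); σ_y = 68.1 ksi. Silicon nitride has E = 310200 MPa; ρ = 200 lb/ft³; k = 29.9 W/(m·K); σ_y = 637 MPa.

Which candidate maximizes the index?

silicon nitride

Screen on constraints: k ≥ 9.93 W/(m·K); σ_y ≥ 459 MPa. Survivors: molybdenum, silicon nitride.
Normalizing units and computing the index:
  molybdenum: E = 326.8 GPa, ρ = 10200 kg/m³
  silicon nitride: E = 310.2 GPa, ρ = 3204 kg/m³
  silicon nitride: M = 5.50×10⁻³
  molybdenum: M = 1.77×10⁻³
The maximum is for silicon nitride.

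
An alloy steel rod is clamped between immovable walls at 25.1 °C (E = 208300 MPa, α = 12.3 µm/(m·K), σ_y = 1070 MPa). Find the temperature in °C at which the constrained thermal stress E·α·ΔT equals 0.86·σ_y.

384 °C

E = 208300 MPa = 208.3 GPa.
E·α·ΔT = 920.2 MPa ⇒ ΔT = 920.2 / (208.3×10³ × 12.3×10⁻⁶) = 359.2 K.
T = 25.1 + 359.2 = 384.3 °C.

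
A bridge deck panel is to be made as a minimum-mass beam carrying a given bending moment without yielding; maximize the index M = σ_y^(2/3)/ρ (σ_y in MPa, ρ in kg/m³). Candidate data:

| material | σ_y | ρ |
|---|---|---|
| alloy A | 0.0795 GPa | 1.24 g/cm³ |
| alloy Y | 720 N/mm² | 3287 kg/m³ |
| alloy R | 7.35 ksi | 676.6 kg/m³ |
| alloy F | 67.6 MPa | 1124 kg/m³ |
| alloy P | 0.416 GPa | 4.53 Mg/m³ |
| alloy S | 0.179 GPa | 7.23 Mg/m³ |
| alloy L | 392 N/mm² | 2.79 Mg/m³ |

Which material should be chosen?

alloy Y

Normalizing units and computing the index:
  alloy A: σ_y = 79.50 MPa, ρ = 1240 kg/m³
  alloy Y: σ_y = 720.0 MPa, ρ = 3287 kg/m³
  alloy R: σ_y = 50.68 MPa, ρ = 676.6 kg/m³
  alloy F: σ_y = 67.60 MPa, ρ = 1124 kg/m³
  alloy P: σ_y = 416.0 MPa, ρ = 4530 kg/m³
  alloy S: σ_y = 179.0 MPa, ρ = 7230 kg/m³
  alloy L: σ_y = 392.0 MPa, ρ = 2790 kg/m³
  alloy Y: M = 24.4×10⁻³
  alloy R: M = 20.2×10⁻³
  alloy L: M = 19.2×10⁻³
  alloy A: M = 14.9×10⁻³
  alloy F: M = 14.8×10⁻³
  alloy P: M = 12.3×10⁻³
  alloy S: M = 4.39×10⁻³
Alloy Y ranks first.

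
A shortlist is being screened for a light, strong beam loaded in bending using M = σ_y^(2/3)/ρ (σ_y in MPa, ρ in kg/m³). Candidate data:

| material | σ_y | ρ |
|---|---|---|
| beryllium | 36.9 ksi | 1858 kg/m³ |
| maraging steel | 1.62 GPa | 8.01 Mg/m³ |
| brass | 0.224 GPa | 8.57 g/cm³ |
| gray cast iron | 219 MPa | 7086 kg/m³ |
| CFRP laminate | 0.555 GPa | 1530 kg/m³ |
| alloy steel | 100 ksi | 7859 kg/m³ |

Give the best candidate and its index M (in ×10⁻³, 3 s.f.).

Convert each candidate to consistent units, then evaluate M:
  beryllium: σ_y = 254.4 MPa, ρ = 1858 kg/m³
  maraging steel: σ_y = 1620 MPa, ρ = 8010 kg/m³
  brass: σ_y = 224.0 MPa, ρ = 8570 kg/m³
  gray cast iron: σ_y = 219.0 MPa, ρ = 7086 kg/m³
  CFRP laminate: σ_y = 555.0 MPa, ρ = 1530 kg/m³
  alloy steel: σ_y = 689.5 MPa, ρ = 7859 kg/m³
  CFRP laminate: M = 44.1×10⁻³
  beryllium: M = 21.6×10⁻³
  maraging steel: M = 17.2×10⁻³
  alloy steel: M = 9.93×10⁻³
  gray cast iron: M = 5.13×10⁻³
  brass: M = 4.30×10⁻³
The maximum is for CFRP laminate.

CFRP laminate, M = 44.1×10⁻³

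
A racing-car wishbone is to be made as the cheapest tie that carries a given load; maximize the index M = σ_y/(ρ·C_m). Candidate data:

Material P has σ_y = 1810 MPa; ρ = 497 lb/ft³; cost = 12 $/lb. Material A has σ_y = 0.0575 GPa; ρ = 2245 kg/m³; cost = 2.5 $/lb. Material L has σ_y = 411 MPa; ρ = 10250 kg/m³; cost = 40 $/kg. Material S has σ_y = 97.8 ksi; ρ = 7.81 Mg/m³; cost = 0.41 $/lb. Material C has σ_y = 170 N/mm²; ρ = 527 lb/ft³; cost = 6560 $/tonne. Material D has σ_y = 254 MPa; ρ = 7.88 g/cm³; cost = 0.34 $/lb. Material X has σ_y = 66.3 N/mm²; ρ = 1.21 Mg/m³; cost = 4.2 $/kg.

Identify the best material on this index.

material S

Putting every candidate on a common basis:
  material P: σ_y = 1810 MPa, ρ = 7961 kg/m³, cost = 26.46 $/kg
  material A: σ_y = 57.50 MPa, ρ = 2245 kg/m³, cost = 5.511 $/kg
  material L: σ_y = 411.0 MPa, ρ = 10250 kg/m³, cost = 40.00 $/kg
  material S: σ_y = 674.3 MPa, ρ = 7810 kg/m³, cost = 0.9039 $/kg
  material C: σ_y = 170.0 MPa, ρ = 8442 kg/m³, cost = 6.560 $/kg
  material D: σ_y = 254.0 MPa, ρ = 7880 kg/m³, cost = 0.7496 $/kg
  material X: σ_y = 66.30 MPa, ρ = 1210 kg/m³, cost = 4.200 $/kg
  material S: M = 95.5 kN·m per $
  material D: M = 43.0 kN·m per $
  material X: M = 13.0 kN·m per $
  material P: M = 8.59 kN·m per $
  material A: M = 4.65 kN·m per $
  material C: M = 3.07 kN·m per $
  material L: M = 1.00 kN·m per $
Material S ranks first.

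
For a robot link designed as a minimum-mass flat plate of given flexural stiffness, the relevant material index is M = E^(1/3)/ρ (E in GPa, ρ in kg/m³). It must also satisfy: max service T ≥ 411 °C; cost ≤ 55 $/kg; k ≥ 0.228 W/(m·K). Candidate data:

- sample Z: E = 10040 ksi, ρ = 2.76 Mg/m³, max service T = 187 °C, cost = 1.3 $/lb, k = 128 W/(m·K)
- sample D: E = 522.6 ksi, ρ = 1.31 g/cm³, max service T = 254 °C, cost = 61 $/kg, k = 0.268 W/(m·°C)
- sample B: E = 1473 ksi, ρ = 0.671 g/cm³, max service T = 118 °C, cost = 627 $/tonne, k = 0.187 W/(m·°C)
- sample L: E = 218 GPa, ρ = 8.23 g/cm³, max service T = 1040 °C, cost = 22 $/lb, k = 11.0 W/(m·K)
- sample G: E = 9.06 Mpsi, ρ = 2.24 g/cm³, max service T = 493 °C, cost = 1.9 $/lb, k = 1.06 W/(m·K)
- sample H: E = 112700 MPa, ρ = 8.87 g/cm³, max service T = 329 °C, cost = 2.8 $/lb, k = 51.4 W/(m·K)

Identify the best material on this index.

Screen on constraints: max service T ≥ 411 °C; cost ≤ 55 $/kg; k ≥ 0.228 W/(m·K). Survivors: sample L, sample G.
In SI units:
  sample L: E = 218.0 GPa, ρ = 8230 kg/m³
  sample G: E = 62.47 GPa, ρ = 2240 kg/m³
  sample G: M = 1.77×10⁻³
  sample L: M = 0.731×10⁻³
The maximum is for sample G.

sample G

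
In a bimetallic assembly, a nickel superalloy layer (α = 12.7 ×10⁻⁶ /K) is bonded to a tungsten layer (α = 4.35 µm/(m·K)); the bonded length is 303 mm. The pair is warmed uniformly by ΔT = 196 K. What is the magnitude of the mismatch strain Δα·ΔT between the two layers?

Δα = |12.7 − 4.35|×10⁻⁶/K = 8.35×10⁻⁶/K.
Mismatch strain = Δα·ΔT = 8.35×10⁻⁶ × 196.0 = 1.64×10⁻³.

1.64×10⁻³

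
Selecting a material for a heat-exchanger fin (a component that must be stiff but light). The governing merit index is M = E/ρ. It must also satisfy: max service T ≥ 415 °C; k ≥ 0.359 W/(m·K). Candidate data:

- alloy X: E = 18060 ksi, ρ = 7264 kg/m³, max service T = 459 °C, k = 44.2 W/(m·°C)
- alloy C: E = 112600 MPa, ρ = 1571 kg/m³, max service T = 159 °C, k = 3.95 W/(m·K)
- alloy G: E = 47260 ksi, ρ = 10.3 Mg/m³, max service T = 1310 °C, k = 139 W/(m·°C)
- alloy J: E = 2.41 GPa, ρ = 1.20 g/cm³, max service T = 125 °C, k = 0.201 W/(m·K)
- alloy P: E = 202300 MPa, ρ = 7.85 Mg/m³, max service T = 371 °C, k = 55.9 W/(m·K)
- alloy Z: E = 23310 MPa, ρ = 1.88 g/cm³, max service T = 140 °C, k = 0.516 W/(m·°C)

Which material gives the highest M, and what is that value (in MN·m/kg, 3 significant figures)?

alloy G, M = 31.6 MN·m/kg

Screen on constraints: max service T ≥ 415 °C; k ≥ 0.359 W/(m·K). Survivors: alloy X, alloy G.
Normalizing units and computing the index:
  alloy X: E = 124.5 GPa, ρ = 7264 kg/m³
  alloy G: E = 325.8 GPa, ρ = 10300 kg/m³
  alloy G: M = 31.6 MN·m/kg
  alloy X: M = 17.1 MN·m/kg
Highest index: alloy G.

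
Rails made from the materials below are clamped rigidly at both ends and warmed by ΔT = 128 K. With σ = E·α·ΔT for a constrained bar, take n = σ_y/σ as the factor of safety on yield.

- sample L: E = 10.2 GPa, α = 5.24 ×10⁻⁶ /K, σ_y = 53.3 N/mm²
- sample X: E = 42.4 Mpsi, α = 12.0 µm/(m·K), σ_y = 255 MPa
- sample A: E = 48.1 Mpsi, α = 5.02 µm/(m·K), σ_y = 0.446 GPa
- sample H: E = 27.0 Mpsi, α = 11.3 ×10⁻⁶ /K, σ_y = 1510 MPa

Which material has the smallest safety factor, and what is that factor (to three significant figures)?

sample X, n = 0.568

In consistent units (E in GPa, α in ×10⁻⁶/K, σ_y in MPa):
  sample L: E = 10.20, α = 5.24, σ_y = 53.30 → σ = 6.84 MPa, n = 7.79
  sample X: E = 292.3, α = 12.0, σ_y = 255.0 → σ = 449 MPa, n = 0.568
  sample A: E = 331.6, α = 5.02, σ_y = 446.0 → σ = 213 MPa, n = 2.09
  sample H: E = 186.2, α = 11.3, σ_y = 1510 → σ = 269 MPa, n = 5.61
The minimum is sample X at n = 0.568.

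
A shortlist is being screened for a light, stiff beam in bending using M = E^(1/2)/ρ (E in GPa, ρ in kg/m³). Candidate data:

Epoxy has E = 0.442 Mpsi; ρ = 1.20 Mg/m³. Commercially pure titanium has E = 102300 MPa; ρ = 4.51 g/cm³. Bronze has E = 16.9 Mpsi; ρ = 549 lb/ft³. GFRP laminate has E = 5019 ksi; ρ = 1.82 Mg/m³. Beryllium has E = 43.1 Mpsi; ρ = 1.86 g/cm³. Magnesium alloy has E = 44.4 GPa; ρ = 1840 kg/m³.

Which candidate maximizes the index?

beryllium

Convert each candidate to consistent units, then evaluate M:
  epoxy: E = 3.047 GPa, ρ = 1200 kg/m³
  commercially pure titanium: E = 102.3 GPa, ρ = 4510 kg/m³
  bronze: E = 116.5 GPa, ρ = 8794 kg/m³
  GFRP laminate: E = 34.60 GPa, ρ = 1820 kg/m³
  beryllium: E = 297.2 GPa, ρ = 1860 kg/m³
  magnesium alloy: E = 44.40 GPa, ρ = 1840 kg/m³
  beryllium: M = 9.27×10⁻³
  magnesium alloy: M = 3.62×10⁻³
  GFRP laminate: M = 3.23×10⁻³
  commercially pure titanium: M = 2.24×10⁻³
  epoxy: M = 1.45×10⁻³
  bronze: M = 1.23×10⁻³
Beryllium ranks first.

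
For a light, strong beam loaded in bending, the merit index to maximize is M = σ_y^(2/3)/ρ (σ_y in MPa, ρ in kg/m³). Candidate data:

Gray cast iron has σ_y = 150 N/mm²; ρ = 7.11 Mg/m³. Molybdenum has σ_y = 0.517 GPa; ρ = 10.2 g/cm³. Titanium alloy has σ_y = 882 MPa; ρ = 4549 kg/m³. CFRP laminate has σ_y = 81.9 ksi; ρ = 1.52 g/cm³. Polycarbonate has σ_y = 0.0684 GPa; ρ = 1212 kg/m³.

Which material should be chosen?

CFRP laminate

Putting every candidate on a common basis:
  gray cast iron: σ_y = 150.0 MPa, ρ = 7110 kg/m³
  molybdenum: σ_y = 517.0 MPa, ρ = 10200 kg/m³
  titanium alloy: σ_y = 882.0 MPa, ρ = 4549 kg/m³
  CFRP laminate: σ_y = 564.7 MPa, ρ = 1520 kg/m³
  polycarbonate: σ_y = 68.40 MPa, ρ = 1212 kg/m³
  CFRP laminate: M = 44.9×10⁻³
  titanium alloy: M = 20.2×10⁻³
  polycarbonate: M = 13.8×10⁻³
  molybdenum: M = 6.32×10⁻³
  gray cast iron: M = 3.97×10⁻³
CFRP laminate ranks first.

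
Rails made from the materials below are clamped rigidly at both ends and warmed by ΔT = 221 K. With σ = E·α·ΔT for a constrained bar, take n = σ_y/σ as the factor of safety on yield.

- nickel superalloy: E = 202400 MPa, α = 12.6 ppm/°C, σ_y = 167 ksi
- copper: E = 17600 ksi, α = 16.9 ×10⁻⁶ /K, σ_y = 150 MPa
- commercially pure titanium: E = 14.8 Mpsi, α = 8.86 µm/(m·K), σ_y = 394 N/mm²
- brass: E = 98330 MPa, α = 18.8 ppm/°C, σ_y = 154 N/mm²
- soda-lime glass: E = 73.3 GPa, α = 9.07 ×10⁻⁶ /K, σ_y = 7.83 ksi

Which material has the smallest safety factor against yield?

copper

Per material, after unit conversion:
  nickel superalloy: E = 202.4, α = 12.6, σ_y = 1151 → σ = 564 MPa, n = 2.04
  copper: E = 121.3, α = 16.9, σ_y = 150.0 → σ = 453 MPa, n = 0.331
  commercially pure titanium: E = 102.0, α = 8.86, σ_y = 394.0 → σ = 200 MPa, n = 1.97
  brass: E = 98.33, α = 18.8, σ_y = 154.0 → σ = 409 MPa, n = 0.377
  soda-lime glass: E = 73.30, α = 9.07, σ_y = 53.99 → σ = 147 MPa, n = 0.367
Copper has the lowest safety factor, n = 0.331.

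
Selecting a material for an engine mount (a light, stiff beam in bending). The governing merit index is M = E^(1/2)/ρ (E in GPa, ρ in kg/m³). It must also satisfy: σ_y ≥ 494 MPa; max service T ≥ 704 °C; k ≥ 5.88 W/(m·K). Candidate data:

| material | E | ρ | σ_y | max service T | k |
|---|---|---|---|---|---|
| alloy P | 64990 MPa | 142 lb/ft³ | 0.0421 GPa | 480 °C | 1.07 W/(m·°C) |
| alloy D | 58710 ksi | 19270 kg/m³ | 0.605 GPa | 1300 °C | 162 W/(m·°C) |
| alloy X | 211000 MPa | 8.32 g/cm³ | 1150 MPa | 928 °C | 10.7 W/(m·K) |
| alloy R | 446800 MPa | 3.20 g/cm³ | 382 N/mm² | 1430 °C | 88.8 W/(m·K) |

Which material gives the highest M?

Screen on constraints: σ_y ≥ 494 MPa; max service T ≥ 704 °C; k ≥ 5.88 W/(m·K). Survivors: alloy D, alloy X.
In SI units:
  alloy D: E = 404.8 GPa, ρ = 19270 kg/m³
  alloy X: E = 211.0 GPa, ρ = 8320 kg/m³
  alloy X: M = 1.75×10⁻³
  alloy D: M = 1.04×10⁻³
Highest index: alloy X.

alloy X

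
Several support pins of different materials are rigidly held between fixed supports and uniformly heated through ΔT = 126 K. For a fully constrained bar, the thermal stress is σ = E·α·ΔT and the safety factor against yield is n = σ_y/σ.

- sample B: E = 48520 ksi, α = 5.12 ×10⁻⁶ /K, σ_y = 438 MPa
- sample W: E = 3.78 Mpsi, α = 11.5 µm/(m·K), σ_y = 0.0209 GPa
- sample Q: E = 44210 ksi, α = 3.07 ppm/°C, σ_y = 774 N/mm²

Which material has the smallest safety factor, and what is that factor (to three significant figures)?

Converting E to GPa, α to ×10⁻⁶/K, σ_y to MPa, then σ and n for each:
  sample B: E = 334.5, α = 5.12, σ_y = 438.0 → σ = 216 MPa, n = 2.03
  sample W: E = 26.06, α = 11.5, σ_y = 20.90 → σ = 37.8 MPa, n = 0.553
  sample Q: E = 304.8, α = 3.07, σ_y = 774.0 → σ = 118 MPa, n = 6.56
Sample W has the lowest safety factor, n = 0.553.

sample W, n = 0.553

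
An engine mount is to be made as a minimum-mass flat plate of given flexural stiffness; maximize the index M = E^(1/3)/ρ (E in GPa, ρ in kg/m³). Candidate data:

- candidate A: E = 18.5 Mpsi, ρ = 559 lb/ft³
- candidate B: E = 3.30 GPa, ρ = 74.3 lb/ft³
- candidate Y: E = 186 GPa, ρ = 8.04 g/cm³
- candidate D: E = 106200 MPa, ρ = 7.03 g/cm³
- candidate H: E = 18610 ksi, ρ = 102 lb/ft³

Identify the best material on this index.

candidate H

Normalizing units and computing the index:
  candidate A: E = 127.6 GPa, ρ = 8954 kg/m³
  candidate B: E = 3.300 GPa, ρ = 1190 kg/m³
  candidate Y: E = 186.0 GPa, ρ = 8040 kg/m³
  candidate D: E = 106.2 GPa, ρ = 7030 kg/m³
  candidate H: E = 128.3 GPa, ρ = 1634 kg/m³
  candidate H: M = 3.09×10⁻³
  candidate B: M = 1.25×10⁻³
  candidate Y: M = 0.710×10⁻³
  candidate D: M = 0.674×10⁻³
  candidate A: M = 0.562×10⁻³
Highest index: candidate H.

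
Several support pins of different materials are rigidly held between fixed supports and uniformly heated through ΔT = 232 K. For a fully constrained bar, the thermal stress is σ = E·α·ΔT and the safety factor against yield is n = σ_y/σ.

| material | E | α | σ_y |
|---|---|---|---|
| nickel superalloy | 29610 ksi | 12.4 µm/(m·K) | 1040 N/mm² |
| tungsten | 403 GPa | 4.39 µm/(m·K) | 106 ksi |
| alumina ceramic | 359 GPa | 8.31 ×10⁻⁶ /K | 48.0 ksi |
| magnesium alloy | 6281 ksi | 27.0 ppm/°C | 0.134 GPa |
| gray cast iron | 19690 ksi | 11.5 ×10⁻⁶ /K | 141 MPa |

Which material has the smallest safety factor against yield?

In consistent units (E in GPa, α in ×10⁻⁶/K, σ_y in MPa):
  nickel superalloy: E = 204.2, α = 12.4, σ_y = 1040 → σ = 587 MPa, n = 1.77
  tungsten: E = 403.0, α = 4.39, σ_y = 730.8 → σ = 410 MPa, n = 1.78
  alumina ceramic: E = 359.0, α = 8.31, σ_y = 330.9 → σ = 692 MPa, n = 0.478
  magnesium alloy: E = 43.31, α = 27.0, σ_y = 134.0 → σ = 271 MPa, n = 0.494
  gray cast iron: E = 135.8, α = 11.5, σ_y = 141.0 → σ = 362 MPa, n = 0.389
The minimum is gray cast iron at n = 0.389.

gray cast iron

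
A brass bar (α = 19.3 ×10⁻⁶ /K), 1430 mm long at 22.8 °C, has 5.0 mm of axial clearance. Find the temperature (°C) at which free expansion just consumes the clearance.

α·L₀·ΔT = 5.0 mm ⇒ ΔT = 5.0 / (19.3×10⁻⁶ × 1430.0) = 181.2 K.
T = 22.8 + 181.2 = 204.0 °C.

204 °C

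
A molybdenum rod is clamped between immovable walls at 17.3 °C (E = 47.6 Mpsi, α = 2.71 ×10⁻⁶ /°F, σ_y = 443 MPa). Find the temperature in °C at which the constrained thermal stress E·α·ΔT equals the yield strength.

E = 47.6 Mpsi = 328.2 GPa.
α = 2.71×10⁻⁶/°F × 9/5 = 4.88×10⁻⁶/K.
E·α·ΔT = 443.0 MPa ⇒ ΔT = 443.0 / (328.2×10³ × 4.88×10⁻⁶) = 276.7 K.
T = 17.3 + 276.7 = 294.0 °C.

294 °C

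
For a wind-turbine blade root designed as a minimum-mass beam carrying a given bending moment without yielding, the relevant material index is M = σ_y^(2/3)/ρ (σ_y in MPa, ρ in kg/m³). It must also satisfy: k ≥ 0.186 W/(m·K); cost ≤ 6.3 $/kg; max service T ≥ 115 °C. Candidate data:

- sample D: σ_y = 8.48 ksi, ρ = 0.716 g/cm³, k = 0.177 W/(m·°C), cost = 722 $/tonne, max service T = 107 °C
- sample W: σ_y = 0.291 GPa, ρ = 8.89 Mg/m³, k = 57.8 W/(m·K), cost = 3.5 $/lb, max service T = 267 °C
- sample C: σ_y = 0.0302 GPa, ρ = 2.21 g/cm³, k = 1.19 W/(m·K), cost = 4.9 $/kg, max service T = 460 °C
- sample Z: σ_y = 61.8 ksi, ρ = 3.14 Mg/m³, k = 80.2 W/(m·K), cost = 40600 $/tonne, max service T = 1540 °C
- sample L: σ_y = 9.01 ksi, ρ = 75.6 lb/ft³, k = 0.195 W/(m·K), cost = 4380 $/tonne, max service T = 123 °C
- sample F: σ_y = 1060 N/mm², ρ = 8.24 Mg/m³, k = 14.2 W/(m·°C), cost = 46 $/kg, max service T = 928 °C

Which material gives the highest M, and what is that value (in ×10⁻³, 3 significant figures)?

Screen on constraints: k ≥ 0.186 W/(m·K); cost ≤ 6.3 $/kg; max service T ≥ 115 °C. Survivors: sample C, sample L.
Convert each candidate to consistent units, then evaluate M:
  sample C: σ_y = 30.20 MPa, ρ = 2210 kg/m³
  sample L: σ_y = 62.12 MPa, ρ = 1211 kg/m³
  sample L: M = 13.0×10⁻³
  sample C: M = 4.39×10⁻³
Highest index: sample L.

sample L, M = 13.0×10⁻³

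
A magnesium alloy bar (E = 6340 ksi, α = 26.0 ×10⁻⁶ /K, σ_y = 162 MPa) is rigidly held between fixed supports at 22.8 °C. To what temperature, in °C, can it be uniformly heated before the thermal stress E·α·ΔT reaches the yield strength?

E = 6340 ksi = 43.71 GPa.
E·α·ΔT = 162.0 MPa ⇒ ΔT = 162.0 / (43.71×10³ × 26.0×10⁻⁶) = 142.5 K.
T = 22.8 + 142.5 = 165.3 °C.

165 °C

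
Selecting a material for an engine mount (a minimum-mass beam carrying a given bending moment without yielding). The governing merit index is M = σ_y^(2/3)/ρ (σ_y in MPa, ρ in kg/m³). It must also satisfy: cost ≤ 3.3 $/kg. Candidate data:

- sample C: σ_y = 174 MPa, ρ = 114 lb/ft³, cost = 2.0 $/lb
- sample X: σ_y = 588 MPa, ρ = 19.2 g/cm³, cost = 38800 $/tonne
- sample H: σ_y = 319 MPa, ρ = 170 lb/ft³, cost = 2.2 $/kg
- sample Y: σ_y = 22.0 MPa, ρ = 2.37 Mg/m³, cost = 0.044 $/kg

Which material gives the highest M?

sample H

Screen on constraints: cost ≤ 3.3 $/kg. Survivors: sample H, sample Y.
Normalizing units and computing the index:
  sample H: σ_y = 319.0 MPa, ρ = 2723 kg/m³
  sample Y: σ_y = 22.00 MPa, ρ = 2370 kg/m³
  sample H: M = 17.1×10⁻³
  sample Y: M = 3.31×10⁻³
Highest index: sample H.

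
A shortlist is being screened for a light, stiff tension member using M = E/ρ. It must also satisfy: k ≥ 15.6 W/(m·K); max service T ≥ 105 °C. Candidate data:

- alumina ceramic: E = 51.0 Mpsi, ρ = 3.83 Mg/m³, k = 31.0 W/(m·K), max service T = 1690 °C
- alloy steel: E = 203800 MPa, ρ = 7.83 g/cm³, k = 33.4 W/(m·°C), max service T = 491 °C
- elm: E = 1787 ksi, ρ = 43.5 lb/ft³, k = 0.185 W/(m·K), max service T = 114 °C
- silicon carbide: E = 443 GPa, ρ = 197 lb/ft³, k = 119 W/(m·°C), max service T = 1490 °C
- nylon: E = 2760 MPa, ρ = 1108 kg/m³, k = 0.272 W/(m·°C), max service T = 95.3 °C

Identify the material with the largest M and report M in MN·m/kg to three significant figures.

Screen on constraints: k ≥ 15.6 W/(m·K); max service T ≥ 105 °C. Survivors: alumina ceramic, alloy steel, silicon carbide.
Putting every candidate on a common basis:
  alumina ceramic: E = 351.6 GPa, ρ = 3830 kg/m³
  alloy steel: E = 203.8 GPa, ρ = 7830 kg/m³
  silicon carbide: E = 443.0 GPa, ρ = 3156 kg/m³
  silicon carbide: M = 140 MN·m/kg
  alumina ceramic: M = 91.8 MN·m/kg
  alloy steel: M = 26.0 MN·m/kg
The maximum is for silicon carbide.

silicon carbide, M = 140 MN·m/kg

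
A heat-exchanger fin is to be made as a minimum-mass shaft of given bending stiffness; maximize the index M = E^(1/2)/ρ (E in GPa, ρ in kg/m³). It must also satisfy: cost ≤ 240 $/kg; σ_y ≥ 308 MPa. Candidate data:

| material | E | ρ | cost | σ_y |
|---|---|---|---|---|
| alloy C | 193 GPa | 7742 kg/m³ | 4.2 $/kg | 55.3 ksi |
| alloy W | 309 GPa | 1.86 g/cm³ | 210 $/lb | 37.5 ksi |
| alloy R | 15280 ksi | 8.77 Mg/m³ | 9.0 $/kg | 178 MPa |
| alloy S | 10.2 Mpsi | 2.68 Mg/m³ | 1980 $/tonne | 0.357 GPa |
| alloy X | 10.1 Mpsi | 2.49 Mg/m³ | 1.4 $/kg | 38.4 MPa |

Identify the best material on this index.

alloy S

Screen on constraints: cost ≤ 240 $/kg; σ_y ≥ 308 MPa. Survivors: alloy C, alloy S.
Putting every candidate on a common basis:
  alloy C: E = 193.0 GPa, ρ = 7742 kg/m³
  alloy S: E = 70.33 GPa, ρ = 2680 kg/m³
  alloy S: M = 3.13×10⁻³
  alloy C: M = 1.79×10⁻³
Alloy S has the largest M.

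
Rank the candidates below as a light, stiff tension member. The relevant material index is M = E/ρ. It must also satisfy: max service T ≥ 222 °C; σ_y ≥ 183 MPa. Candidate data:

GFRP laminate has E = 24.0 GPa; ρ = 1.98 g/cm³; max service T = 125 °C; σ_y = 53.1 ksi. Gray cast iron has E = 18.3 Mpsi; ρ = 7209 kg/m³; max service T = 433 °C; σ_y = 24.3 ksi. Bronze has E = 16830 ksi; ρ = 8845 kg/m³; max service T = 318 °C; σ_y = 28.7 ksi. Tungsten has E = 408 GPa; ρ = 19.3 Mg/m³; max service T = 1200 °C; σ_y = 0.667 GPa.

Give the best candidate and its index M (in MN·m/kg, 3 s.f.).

Screen on constraints: max service T ≥ 222 °C; σ_y ≥ 183 MPa. Survivors: bronze, tungsten.
Normalizing units and computing the index:
  bronze: E = 116.0 GPa, ρ = 8845 kg/m³
  tungsten: E = 408.0 GPa, ρ = 19300 kg/m³
  tungsten: M = 21.1 MN·m/kg
  bronze: M = 13.1 MN·m/kg
The maximum is for tungsten.

tungsten, M = 21.1 MN·m/kg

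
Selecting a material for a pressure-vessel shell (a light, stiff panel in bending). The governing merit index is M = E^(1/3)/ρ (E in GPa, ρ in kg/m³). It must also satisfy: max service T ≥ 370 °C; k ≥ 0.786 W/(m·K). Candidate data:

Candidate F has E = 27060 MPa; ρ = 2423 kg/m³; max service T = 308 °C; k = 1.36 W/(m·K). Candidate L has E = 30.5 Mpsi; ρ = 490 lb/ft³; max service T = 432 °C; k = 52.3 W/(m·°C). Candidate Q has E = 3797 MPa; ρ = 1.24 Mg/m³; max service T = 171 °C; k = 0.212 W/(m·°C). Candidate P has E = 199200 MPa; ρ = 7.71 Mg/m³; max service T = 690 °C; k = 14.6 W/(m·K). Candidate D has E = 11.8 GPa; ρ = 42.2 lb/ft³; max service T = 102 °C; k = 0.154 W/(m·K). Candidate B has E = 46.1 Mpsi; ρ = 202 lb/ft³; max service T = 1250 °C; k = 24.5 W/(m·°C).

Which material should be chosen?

Screen on constraints: max service T ≥ 370 °C; k ≥ 0.786 W/(m·K). Survivors: candidate L, candidate P, candidate B.
Putting every candidate on a common basis:
  candidate L: E = 210.3 GPa, ρ = 7849 kg/m³
  candidate P: E = 199.2 GPa, ρ = 7710 kg/m³
  candidate B: E = 317.8 GPa, ρ = 3236 kg/m³
  candidate B: M = 2.11×10⁻³
  candidate L: M = 0.758×10⁻³
  candidate P: M = 0.757×10⁻³
Candidate B ranks first.

candidate B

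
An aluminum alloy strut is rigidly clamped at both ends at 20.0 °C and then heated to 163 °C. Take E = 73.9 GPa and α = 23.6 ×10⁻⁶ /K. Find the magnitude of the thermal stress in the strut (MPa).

249 MPa

ΔT = 143.0 K. Constrained thermal stress σ = E·α·ΔT = 73.90×10³ MPa × 23.6×10⁻⁶ × 143.0 = 249 MPa (compressive).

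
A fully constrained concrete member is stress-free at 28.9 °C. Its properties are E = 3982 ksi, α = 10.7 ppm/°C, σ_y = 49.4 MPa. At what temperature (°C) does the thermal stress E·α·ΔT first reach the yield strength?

197 °C

E = 3982 ksi = 27.45 GPa.
E·α·ΔT = 49.40 MPa ⇒ ΔT = 49.40 / (27.45×10³ × 10.7×10⁻⁶) = 168.2 K.
T = 28.9 + 168.2 = 197.1 °C.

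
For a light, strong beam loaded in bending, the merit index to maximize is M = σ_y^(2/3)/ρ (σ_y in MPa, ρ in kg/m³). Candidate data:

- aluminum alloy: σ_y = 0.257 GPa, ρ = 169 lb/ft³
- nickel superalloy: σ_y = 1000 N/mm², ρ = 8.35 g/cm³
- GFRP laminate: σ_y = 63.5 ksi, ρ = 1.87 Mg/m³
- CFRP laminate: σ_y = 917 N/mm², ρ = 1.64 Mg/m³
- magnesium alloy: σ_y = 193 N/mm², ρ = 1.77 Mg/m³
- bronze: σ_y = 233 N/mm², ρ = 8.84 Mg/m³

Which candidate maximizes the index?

CFRP laminate

Normalizing units and computing the index:
  aluminum alloy: σ_y = 257.0 MPa, ρ = 2707 kg/m³
  nickel superalloy: σ_y = 1000 MPa, ρ = 8350 kg/m³
  GFRP laminate: σ_y = 437.8 MPa, ρ = 1870 kg/m³
  CFRP laminate: σ_y = 917.0 MPa, ρ = 1640 kg/m³
  magnesium alloy: σ_y = 193.0 MPa, ρ = 1770 kg/m³
  bronze: σ_y = 233.0 MPa, ρ = 8840 kg/m³
  CFRP laminate: M = 57.6×10⁻³
  GFRP laminate: M = 30.8×10⁻³
  magnesium alloy: M = 18.9×10⁻³
  aluminum alloy: M = 14.9×10⁻³
  nickel superalloy: M = 12.0×10⁻³
  bronze: M = 4.28×10⁻³
CFRP laminate has the largest M.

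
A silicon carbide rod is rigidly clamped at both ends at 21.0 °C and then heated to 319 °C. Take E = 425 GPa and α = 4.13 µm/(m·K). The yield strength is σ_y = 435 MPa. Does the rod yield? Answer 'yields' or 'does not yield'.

yields

ΔT = 298.0 K. Constrained thermal stress σ = E·α·ΔT = 425.0×10³ MPa × 4.13×10⁻⁶ × 298.0 = 523 MPa (compressive).
Compare to σ_y = 435 MPa: σ ≥ σ_y, so it yields.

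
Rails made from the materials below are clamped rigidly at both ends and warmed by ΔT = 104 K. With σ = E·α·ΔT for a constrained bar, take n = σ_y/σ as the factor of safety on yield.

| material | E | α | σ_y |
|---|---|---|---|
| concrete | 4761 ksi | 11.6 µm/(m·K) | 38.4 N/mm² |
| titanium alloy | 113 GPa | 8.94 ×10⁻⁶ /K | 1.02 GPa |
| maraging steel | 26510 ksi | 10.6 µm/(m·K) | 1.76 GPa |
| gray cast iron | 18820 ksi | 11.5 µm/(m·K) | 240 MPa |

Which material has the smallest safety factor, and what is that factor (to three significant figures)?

concrete, n = 0.970

In consistent units (E in GPa, α in ×10⁻⁶/K, σ_y in MPa):
  concrete: E = 32.83, α = 11.6, σ_y = 38.40 → σ = 39.6 MPa, n = 0.970
  titanium alloy: E = 113.0, α = 8.94, σ_y = 1020 → σ = 105 MPa, n = 9.71
  maraging steel: E = 182.8, α = 10.6, σ_y = 1760 → σ = 201 MPa, n = 8.73
  gray cast iron: E = 129.8, α = 11.5, σ_y = 240.0 → σ = 155 MPa, n = 1.55
The minimum is concrete at n = 0.970.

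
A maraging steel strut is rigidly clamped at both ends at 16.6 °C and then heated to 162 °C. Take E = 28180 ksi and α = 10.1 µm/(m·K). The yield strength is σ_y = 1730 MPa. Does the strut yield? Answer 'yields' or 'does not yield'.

does not yield

E = 28180 ksi = 194.3 GPa.
ΔT = 145.4 K. Constrained thermal stress σ = E·α·ΔT = 194.3×10³ MPa × 10.1×10⁻⁶ × 145.4 = 285 MPa (compressive).
Compare to σ_y = 1730 MPa: σ < σ_y, so it does not yield.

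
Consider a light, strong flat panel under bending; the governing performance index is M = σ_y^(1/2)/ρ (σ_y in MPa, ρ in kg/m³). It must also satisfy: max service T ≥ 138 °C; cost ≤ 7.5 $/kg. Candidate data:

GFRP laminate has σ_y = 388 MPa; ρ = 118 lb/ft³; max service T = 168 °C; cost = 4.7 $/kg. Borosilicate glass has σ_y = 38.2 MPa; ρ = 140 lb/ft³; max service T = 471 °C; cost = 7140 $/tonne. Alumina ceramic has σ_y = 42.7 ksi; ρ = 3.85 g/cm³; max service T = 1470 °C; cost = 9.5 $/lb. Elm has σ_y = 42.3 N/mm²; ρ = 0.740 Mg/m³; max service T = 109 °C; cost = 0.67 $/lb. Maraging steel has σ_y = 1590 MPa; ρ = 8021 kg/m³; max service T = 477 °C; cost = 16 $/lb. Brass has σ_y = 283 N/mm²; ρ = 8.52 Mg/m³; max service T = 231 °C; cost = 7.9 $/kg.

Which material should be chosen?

GFRP laminate

Screen on constraints: max service T ≥ 138 °C; cost ≤ 7.5 $/kg. Survivors: GFRP laminate, borosilicate glass.
Normalizing units and computing the index:
  GFRP laminate: σ_y = 388.0 MPa, ρ = 1890 kg/m³
  borosilicate glass: σ_y = 38.20 MPa, ρ = 2243 kg/m³
  GFRP laminate: M = 10.4×10⁻³
  borosilicate glass: M = 2.76×10⁻³
The maximum is for GFRP laminate.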